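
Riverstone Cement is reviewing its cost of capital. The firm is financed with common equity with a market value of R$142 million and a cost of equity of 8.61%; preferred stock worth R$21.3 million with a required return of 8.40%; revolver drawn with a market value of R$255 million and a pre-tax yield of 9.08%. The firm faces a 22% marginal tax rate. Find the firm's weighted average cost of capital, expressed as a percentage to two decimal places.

Total capital V = 142 + 21.3 + 255 = 418.3.
Equity: weight = 142/418.3 = 0.3395; cost = 8.61%.
Preferred: weight = 21.3/418.3 = 0.0509; cost = 8.4%.
Revolver drawn: weight = 255/418.3 = 0.6096; after-tax cost = 9.08% × (1 − 22%) = 7.0824%.
WACC = 0.3395 × 8.6100% + 0.0509 × 8.4000% + 0.6096 × 7.0824% = 7.6681%.

7.67%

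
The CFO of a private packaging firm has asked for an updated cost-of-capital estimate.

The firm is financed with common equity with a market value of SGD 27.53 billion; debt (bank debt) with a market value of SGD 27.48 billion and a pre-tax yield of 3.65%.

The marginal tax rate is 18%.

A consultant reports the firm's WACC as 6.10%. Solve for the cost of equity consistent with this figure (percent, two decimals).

9.20%

Total capital V = 27.53 + 27.48 = 55.01.
Equity weight = 27.53/55.01 = 0.5005.
Bank debt weight = 27.48/55.01 = 0.4995.
Debt contribution = 0.4995 × 3.65% × (1 − 18%) = 1.4951%.
Required equity contribution = 6.1% − 1.4951% = 4.6049%.
Re = 4.6049% / 0.5005 = 9.2014%.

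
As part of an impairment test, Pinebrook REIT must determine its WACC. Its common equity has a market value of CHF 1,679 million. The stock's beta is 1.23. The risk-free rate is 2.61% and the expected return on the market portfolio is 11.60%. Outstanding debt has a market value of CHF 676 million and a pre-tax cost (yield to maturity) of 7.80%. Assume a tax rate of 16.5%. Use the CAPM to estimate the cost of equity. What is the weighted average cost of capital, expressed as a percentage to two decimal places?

11.61%

Market risk premium = 11.6% − 2.61% = 8.99%.
Cost of equity via CAPM: Re = 2.61% + 1.23 × 8.99% = 13.6677%.
Total capital V = 1679 + 676 = 2355.
Equity: weight = 1679/2355 = 0.7130; cost = 13.6677%.
Debt: weight = 676/2355 = 0.2870; after-tax cost = 7.8% × (1 − 16.5%) = 6.5130%.
WACC = 0.7130 × 13.6677% + 0.2870 × 6.5130% = 11.6140%.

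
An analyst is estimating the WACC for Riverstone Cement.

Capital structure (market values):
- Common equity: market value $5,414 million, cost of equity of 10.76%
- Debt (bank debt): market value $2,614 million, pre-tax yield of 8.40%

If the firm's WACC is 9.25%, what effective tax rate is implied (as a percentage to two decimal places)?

Total capital V = 5414 + 2614 = 8028.
Equity weight = 5414/8028 = 0.6744.
Bank debt weight = 2614/8028 = 0.3256.
Equity contribution = 0.6744 × 10.76% = 7.2564%.
Debt contribution must be 9.25% − 7.2564% = 1.9936%.
0.3256 × 8.4% × (1 − T) = 1.9936%  ⇒  (1 − T) = 0.7289.
T = 27.1124%.

27.11%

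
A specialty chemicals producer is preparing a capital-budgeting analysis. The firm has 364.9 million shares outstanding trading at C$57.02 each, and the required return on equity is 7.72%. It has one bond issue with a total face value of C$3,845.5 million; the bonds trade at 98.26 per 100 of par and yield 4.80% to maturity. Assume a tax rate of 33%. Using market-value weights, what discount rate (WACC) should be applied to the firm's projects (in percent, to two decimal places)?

Market value of equity E = 57.02 × 364.9m = 20806.598m. Market value of debt D = 3845.5m × 98.26/100 = 3778.5883m.
Total capital V = 20806.598 + 3778.5883 = 24585.1863.
Equity: weight = 20806.598/24585.1863 = 0.8463; cost = 7.72%.
Bonds outstanding: weight = 3778.5883/24585.1863 = 0.1537; after-tax cost = 4.8% × (1 − 33%) = 3.2160%.
WACC = 0.8463 × 7.7200% + 0.1537 × 3.2160% = 7.0278%.

7.03%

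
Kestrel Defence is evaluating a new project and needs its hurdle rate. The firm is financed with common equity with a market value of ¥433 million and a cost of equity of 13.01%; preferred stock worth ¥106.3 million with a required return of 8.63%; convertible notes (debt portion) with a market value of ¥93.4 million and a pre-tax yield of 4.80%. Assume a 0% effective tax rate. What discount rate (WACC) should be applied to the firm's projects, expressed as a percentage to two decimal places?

11.06%

Total capital V = 433 + 106.3 + 93.4 = 632.7.
Equity: weight = 433/632.7 = 0.6844; cost = 13.01%.
Preferred: weight = 106.3/632.7 = 0.1680; cost = 8.63%.
Convertible notes (debt portion): weight = 93.4/632.7 = 0.1476; after-tax cost = 4.8% × (1 − 0%) = 4.8000%.
WACC = 0.6844 × 13.0100% + 0.1680 × 8.6300% + 0.1476 × 4.8000% = 11.0621%.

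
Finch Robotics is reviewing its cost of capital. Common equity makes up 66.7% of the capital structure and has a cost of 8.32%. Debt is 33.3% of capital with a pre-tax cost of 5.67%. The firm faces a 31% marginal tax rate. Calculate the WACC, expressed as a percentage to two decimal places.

After-tax cost of debt = 5.67% × (1 − 31%) = 3.9123%.
WACC = 0.667 × 8.3200% + 0.333 × 3.9123% = 6.8522%.

6.85%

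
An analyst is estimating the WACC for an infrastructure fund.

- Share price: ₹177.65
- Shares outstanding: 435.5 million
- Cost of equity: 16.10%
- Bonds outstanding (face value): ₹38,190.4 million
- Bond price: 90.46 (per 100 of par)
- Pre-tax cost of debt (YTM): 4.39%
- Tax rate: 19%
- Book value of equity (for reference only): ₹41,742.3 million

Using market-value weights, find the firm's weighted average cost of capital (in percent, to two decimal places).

Market value of equity E = 177.65 × 435.5m = 77366.575m. Market value of debt D = 38190.4m × 90.46/100 = 34547.03584m.
Total capital V = 77366.575 + 34547.03584 = 111913.61084.
Equity: weight = 77366.575/111913.61084 = 0.6913; cost = 16.1%.
Bonds outstanding: weight = 34547.03584/111913.61084 = 0.3087; after-tax cost = 4.39% × (1 − 19%) = 3.5559%.
WACC = 0.6913 × 16.1000% + 0.3087 × 3.5559% = 12.2277%.

12.23%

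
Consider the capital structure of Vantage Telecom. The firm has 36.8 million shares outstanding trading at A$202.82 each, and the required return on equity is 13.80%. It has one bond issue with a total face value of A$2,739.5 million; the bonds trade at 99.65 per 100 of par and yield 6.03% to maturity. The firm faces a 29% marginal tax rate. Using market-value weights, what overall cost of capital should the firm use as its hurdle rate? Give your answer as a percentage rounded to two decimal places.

11.25%

Market value of equity E = 202.82 × 36.8m = 7463.776m. Market value of debt D = 2739.5m × 99.65/100 = 2729.91175m.
Total capital V = 7463.776 + 2729.91175 = 10193.68775.
Equity: weight = 7463.776/10193.68775 = 0.7322; cost = 13.8%.
Bonds outstanding: weight = 2729.91175/10193.68775 = 0.2678; after-tax cost = 6.03% × (1 − 29%) = 4.2813%.
WACC = 0.7322 × 13.8000% + 0.2678 × 4.2813% = 11.2509%.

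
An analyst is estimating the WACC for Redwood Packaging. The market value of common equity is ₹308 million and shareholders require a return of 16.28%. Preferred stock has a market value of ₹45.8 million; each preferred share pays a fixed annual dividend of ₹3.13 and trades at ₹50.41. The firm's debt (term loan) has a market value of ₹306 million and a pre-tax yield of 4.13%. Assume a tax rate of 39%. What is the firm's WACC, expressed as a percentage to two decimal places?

Cost of preferred: Rp = 3.13 / 50.41 = 6.2091%.
Total capital V = 308 + 45.8 + 306 = 659.8.
Equity: weight = 308/659.8 = 0.4668; cost = 16.28%.
Preferred: weight = 45.8/659.8 = 0.0694; cost = 6.2091%.
Term loan: weight = 306/659.8 = 0.4638; after-tax cost = 4.13% × (1 − 39%) = 2.5193%.
WACC = 0.4668 × 16.2800% + 0.0694 × 6.2091% + 0.4638 × 2.5193% = 9.1990%.

9.20%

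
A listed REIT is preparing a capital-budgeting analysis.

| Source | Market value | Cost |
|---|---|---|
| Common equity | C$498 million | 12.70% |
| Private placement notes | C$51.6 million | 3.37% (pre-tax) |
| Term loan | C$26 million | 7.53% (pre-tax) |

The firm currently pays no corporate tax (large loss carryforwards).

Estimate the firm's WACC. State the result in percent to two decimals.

11.63%

Total capital V = 498 + 51.6 + 26 = 575.6.
Equity: weight = 498/575.6 = 0.8652; cost = 12.7%.
Private placement notes: weight = 51.6/575.6 = 0.0896; after-tax cost = 3.37% × (1 − 0%) = 3.3700%.
Term loan: weight = 26/575.6 = 0.0452; after-tax cost = 7.53% × (1 − 0%) = 7.5300%.
WACC = 0.8652 × 12.7000% + 0.0896 × 3.3700% + 0.0452 × 7.5300% = 11.6301%.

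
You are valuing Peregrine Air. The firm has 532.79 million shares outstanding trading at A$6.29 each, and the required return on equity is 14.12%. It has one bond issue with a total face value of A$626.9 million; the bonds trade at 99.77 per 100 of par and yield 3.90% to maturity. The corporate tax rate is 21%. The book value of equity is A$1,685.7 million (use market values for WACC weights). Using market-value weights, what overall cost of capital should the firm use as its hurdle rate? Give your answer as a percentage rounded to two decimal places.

Market value of equity E = 6.29 × 532.79m = 3351.2491m. Market value of debt D = 626.9m × 99.77/100 = 625.45813m.
Total capital V = 3351.2491 + 625.45813 = 3976.70723.
Equity: weight = 3351.2491/3976.70723 = 0.8427; cost = 14.12%.
Bonds outstanding: weight = 625.45813/3976.70723 = 0.1573; after-tax cost = 3.9% × (1 − 21%) = 3.0810%.
WACC = 0.8427 × 14.1200% + 0.1573 × 3.0810% = 12.3838%.

12.38%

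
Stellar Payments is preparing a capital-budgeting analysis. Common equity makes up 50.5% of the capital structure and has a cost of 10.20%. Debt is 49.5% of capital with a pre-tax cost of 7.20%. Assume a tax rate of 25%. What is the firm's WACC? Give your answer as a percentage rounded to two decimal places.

7.82%

After-tax cost of debt = 7.2% × (1 − 25%) = 5.4000%.
WACC = 0.505 × 10.2000% + 0.495 × 5.4000% = 7.8240%.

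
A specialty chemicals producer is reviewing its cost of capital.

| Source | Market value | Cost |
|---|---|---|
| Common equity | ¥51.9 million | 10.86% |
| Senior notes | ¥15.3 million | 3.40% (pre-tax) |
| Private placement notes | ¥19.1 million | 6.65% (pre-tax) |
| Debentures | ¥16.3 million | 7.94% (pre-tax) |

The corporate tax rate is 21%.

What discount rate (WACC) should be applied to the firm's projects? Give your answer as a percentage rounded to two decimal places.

Total capital V = 51.9 + 15.3 + 19.1 + 16.3 = 102.6.
Equity: weight = 51.9/102.6 = 0.5058; cost = 10.86%.
Senior notes: weight = 15.3/102.6 = 0.1491; after-tax cost = 3.4% × (1 − 21%) = 2.6860%.
Private placement notes: weight = 19.1/102.6 = 0.1862; after-tax cost = 6.65% × (1 − 21%) = 5.2535%.
Debentures: weight = 16.3/102.6 = 0.1589; after-tax cost = 7.94% × (1 − 21%) = 6.2726%.
WACC = 0.5058 × 10.8600% + 0.1491 × 2.6860% + 0.1862 × 5.2535% + 0.1589 × 6.2726% = 7.8686%.

7.87%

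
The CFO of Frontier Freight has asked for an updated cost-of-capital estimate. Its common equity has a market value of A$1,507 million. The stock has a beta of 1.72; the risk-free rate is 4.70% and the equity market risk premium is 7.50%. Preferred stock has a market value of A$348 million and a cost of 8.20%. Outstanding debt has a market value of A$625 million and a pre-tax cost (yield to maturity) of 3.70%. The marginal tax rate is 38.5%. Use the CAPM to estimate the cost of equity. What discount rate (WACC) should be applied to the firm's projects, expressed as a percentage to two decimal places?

12.42%

Cost of equity via CAPM: Re = 4.7% + 1.72 × 7.5% = 17.6000%.
Total capital V = 1507 + 348 + 625 = 2480.
Equity: weight = 1507/2480 = 0.6077; cost = 17.6%.
Preferred: weight = 348/2480 = 0.1403; cost = 8.2%.
Debt: weight = 625/2480 = 0.2520; after-tax cost = 3.7% × (1 − 38.5%) = 2.2755%.
WACC = 0.6077 × 17.6000% + 0.1403 × 8.2000% + 0.2520 × 2.2755% = 12.4189%.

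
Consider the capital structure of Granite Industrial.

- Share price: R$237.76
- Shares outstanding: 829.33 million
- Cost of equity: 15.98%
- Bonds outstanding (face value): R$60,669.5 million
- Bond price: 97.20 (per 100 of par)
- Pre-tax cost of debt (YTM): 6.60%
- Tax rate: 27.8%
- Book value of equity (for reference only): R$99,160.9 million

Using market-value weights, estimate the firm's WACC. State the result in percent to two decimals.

13.40%

Market value of equity E = 237.76 × 829.33m = 197181.5008m. Market value of debt D = 60669.5m × 97.2/100 = 58970.754m.
Total capital V = 197181.5008 + 58970.754 = 256152.2548.
Equity: weight = 197181.5008/256152.2548 = 0.7698; cost = 15.98%.
Bonds outstanding: weight = 58970.754/256152.2548 = 0.2302; after-tax cost = 6.6% × (1 − 27.8%) = 4.7652%.
WACC = 0.7698 × 15.9800% + 0.2302 × 4.7652% = 13.3982%.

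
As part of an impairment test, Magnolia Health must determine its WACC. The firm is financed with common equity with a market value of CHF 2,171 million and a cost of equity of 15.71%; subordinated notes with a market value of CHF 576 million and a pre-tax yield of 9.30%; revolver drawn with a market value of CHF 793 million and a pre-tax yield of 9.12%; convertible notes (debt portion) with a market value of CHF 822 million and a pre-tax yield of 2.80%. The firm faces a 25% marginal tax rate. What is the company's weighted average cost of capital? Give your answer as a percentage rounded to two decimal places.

Total capital V = 2171 + 576 + 793 + 822 = 4362.
Equity: weight = 2171/4362 = 0.4977; cost = 15.71%.
Subordinated notes: weight = 576/4362 = 0.1320; after-tax cost = 9.3% × (1 − 25%) = 6.9750%.
Revolver drawn: weight = 793/4362 = 0.1818; after-tax cost = 9.12% × (1 − 25%) = 6.8400%.
Convertible notes (debt portion): weight = 822/4362 = 0.1884; after-tax cost = 2.8% × (1 − 25%) = 2.1000%.
WACC = 0.4977 × 15.7100% + 0.1320 × 6.9750% + 0.1818 × 6.8400% + 0.1884 × 2.1000% = 10.3793%.

10.38%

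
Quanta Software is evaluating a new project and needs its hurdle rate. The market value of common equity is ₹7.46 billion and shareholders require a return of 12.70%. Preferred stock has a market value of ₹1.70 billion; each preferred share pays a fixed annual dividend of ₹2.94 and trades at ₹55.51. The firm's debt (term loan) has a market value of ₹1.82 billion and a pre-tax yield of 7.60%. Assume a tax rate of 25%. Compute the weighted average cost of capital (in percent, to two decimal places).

10.39%

Cost of preferred: Rp = 2.94 / 55.51 = 5.2963%.
Total capital V = 7.46 + 1.7 + 1.82 = 10.98.
Equity: weight = 7.46/10.98 = 0.6794; cost = 12.7%.
Preferred: weight = 1.7/10.98 = 0.1548; cost = 5.2963%.
Term loan: weight = 1.82/10.98 = 0.1658; after-tax cost = 7.6% × (1 − 25%) = 5.7000%.
WACC = 0.6794 × 12.7000% + 0.1548 × 5.2963% + 0.1658 × 5.7000% = 10.3934%.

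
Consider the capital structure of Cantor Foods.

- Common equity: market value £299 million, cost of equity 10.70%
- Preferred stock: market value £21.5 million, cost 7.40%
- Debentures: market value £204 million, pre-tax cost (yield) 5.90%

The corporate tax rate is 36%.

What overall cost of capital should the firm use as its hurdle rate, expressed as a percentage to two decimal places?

7.87%

Total capital V = 299 + 21.5 + 204 = 524.5.
Equity: weight = 299/524.5 = 0.5701; cost = 10.7%.
Preferred: weight = 21.5/524.5 = 0.0410; cost = 7.4%.
Debentures: weight = 204/524.5 = 0.3889; after-tax cost = 5.9% × (1 − 36%) = 3.7760%.
WACC = 0.5701 × 10.7000% + 0.0410 × 7.4000% + 0.3889 × 3.7760% = 7.8717%.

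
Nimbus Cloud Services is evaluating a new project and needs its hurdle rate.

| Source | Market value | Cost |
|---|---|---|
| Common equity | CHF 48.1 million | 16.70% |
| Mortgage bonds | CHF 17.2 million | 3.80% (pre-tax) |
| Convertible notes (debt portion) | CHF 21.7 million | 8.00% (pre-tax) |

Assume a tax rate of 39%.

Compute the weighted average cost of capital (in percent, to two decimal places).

10.91%

Total capital V = 48.1 + 17.2 + 21.7 = 87.
Equity: weight = 48.1/87 = 0.5529; cost = 16.7%.
Mortgage bonds: weight = 17.2/87 = 0.1977; after-tax cost = 3.8% × (1 − 39%) = 2.3180%.
Convertible notes (debt portion): weight = 21.7/87 = 0.2494; after-tax cost = 8% × (1 − 39%) = 4.8800%.
WACC = 0.5529 × 16.7000% + 0.1977 × 2.3180% + 0.2494 × 4.8800% = 10.9085%.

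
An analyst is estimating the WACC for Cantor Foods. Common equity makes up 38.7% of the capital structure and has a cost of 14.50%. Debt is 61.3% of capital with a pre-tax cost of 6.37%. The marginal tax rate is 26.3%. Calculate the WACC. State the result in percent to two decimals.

8.49%

After-tax cost of debt = 6.37% × (1 − 26.3%) = 4.6947%.
WACC = 0.387 × 14.5000% + 0.613 × 4.6947% = 8.4893%.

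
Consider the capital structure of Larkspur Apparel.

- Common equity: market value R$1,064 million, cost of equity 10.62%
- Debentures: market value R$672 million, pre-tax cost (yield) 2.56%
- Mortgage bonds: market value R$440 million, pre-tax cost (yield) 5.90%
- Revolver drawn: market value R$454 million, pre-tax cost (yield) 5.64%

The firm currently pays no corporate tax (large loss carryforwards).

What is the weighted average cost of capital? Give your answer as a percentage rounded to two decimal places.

Total capital V = 1064 + 672 + 440 + 454 = 2630.
Equity: weight = 1064/2630 = 0.4046; cost = 10.62%.
Debentures: weight = 672/2630 = 0.2555; after-tax cost = 2.56% × (1 − 0%) = 2.5600%.
Mortgage bonds: weight = 440/2630 = 0.1673; after-tax cost = 5.9% × (1 − 0%) = 5.9000%.
Revolver drawn: weight = 454/2630 = 0.1726; after-tax cost = 5.64% × (1 − 0%) = 5.6400%.
WACC = 0.4046 × 10.6200% + 0.2555 × 2.5600% + 0.1673 × 5.9000% + 0.1726 × 5.6400% = 6.9112%.

6.91%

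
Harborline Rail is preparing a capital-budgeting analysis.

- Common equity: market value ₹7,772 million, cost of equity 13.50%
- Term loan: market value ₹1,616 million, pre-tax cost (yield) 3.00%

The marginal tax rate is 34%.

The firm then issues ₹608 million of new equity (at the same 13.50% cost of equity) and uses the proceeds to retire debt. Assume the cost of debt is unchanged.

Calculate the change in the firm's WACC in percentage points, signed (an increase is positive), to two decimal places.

+0.75 pp

Current WACC:
Total capital V = 7772 + 1616 = 9388.
Equity: weight = 7772/9388 = 0.8279; cost = 13.5%.
Term loan: weight = 1616/9388 = 0.1721; after-tax cost = 3% × (1 − 34%) = 1.9800%.
WACC = 0.8279 × 13.5000% + 0.1721 × 1.9800% = 11.5170%.
After the change:
Total capital V = 8380 + 1008 = 9388.
Equity: weight = 8380/9388 = 0.8926; cost = 13.5%.
Term loan: weight = 1008/9388 = 0.1074; after-tax cost = 3% × (1 − 34%) = 1.9800%.
WACC = 0.8926 × 13.5000% + 0.1074 × 1.9800% = 12.2631%.
Change in WACC = 12.2631% − 11.5170% = 0.7461 pp.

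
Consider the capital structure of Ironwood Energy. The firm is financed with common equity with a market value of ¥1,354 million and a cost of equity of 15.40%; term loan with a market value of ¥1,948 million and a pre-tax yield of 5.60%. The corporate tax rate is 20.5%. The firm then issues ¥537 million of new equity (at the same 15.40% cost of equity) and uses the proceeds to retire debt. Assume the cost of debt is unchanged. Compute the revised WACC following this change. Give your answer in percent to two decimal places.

10.72%

After the change:
Total capital V = 1891 + 1411 = 3302.
Equity: weight = 1891/3302 = 0.5727; cost = 15.4%.
Term loan: weight = 1411/3302 = 0.4273; after-tax cost = 5.6% × (1 − 20.5%) = 4.4520%.
WACC = 0.5727 × 15.4000% + 0.4273 × 4.4520% = 10.7217%.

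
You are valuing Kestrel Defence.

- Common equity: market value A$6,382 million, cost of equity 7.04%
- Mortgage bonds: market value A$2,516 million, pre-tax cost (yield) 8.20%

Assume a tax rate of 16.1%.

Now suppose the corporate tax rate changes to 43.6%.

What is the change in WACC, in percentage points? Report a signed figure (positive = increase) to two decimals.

-0.64 pp

Current WACC:
Total capital V = 6382 + 2516 = 8898.
Equity: weight = 6382/8898 = 0.7172; cost = 7.04%.
Mortgage bonds: weight = 2516/8898 = 0.2828; after-tax cost = 8.2% × (1 − 16.1%) = 6.8798%.
WACC = 0.7172 × 7.0400% + 0.2828 × 6.8798% = 6.9947%.
After the change:
Total capital V = 6382 + 2516 = 8898.
Equity: weight = 6382/8898 = 0.7172; cost = 7.04%.
Mortgage bonds: weight = 2516/8898 = 0.2828; after-tax cost = 8.2% × (1 − 43.6%) = 4.6248%.
WACC = 0.7172 × 7.0400% + 0.2828 × 4.6248% = 6.3571%.
Change in WACC = 6.3571% − 6.9947% = -0.6376 pp.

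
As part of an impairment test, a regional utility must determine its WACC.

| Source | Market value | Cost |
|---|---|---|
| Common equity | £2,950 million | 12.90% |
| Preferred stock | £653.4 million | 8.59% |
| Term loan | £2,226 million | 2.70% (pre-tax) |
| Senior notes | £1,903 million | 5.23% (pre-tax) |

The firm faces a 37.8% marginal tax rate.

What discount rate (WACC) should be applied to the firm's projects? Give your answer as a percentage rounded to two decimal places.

Total capital V = 2950 + 653.4 + 2226 + 1903 = 7732.4.
Equity: weight = 2950/7732.4 = 0.3815; cost = 12.9%.
Preferred: weight = 653.4/7732.4 = 0.0845; cost = 8.59%.
Term loan: weight = 2226/7732.4 = 0.2879; after-tax cost = 2.7% × (1 − 37.8%) = 1.6794%.
Senior notes: weight = 1903/7732.4 = 0.2461; after-tax cost = 5.23% × (1 − 37.8%) = 3.2531%.
WACC = 0.3815 × 12.9000% + 0.0845 × 8.5900% + 0.2879 × 1.6794% + 0.2461 × 3.2531% = 6.9314%.

6.93%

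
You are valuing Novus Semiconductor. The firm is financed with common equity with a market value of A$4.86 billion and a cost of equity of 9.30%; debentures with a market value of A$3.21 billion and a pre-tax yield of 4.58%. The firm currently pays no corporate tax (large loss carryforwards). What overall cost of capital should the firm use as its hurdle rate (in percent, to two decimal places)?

Total capital V = 4.86 + 3.21 = 8.07.
Equity: weight = 4.86/8.07 = 0.6022; cost = 9.3%.
Debentures: weight = 3.21/8.07 = 0.3978; after-tax cost = 4.58% × (1 − 0%) = 4.5800%.
WACC = 0.6022 × 9.3000% + 0.3978 × 4.5800% = 7.4225%.

7.42%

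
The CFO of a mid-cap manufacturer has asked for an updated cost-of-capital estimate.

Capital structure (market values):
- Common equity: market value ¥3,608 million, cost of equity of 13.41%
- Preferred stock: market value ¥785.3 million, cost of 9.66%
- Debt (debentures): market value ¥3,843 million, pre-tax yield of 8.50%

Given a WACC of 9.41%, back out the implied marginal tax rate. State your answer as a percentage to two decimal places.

Total capital V = 3608 + 785.3 + 3843 = 8236.3.
Equity weight = 3608/8236.3 = 0.4381.
Preferred weight = 785.3/8236.3 = 0.0953.
Debentures weight = 3843/8236.3 = 0.4666.
Equity contribution = 0.4381 × 13.41% = 5.8744%.
Preferred contribution = 0.0953 × 9.66% = 0.9210%.
Debt contribution must be 9.41% − 6.7954% = 2.6146%.
0.4666 × 8.5% × (1 − T) = 2.6146%  ⇒  (1 − T) = 0.6592.
T = 34.0763%.

34.08%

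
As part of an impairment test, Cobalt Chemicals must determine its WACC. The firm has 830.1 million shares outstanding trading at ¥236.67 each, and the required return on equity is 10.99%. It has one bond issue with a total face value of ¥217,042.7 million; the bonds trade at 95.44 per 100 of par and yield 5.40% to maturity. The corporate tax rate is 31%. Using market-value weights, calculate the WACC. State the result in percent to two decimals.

Market value of equity E = 236.67 × 830.1m = 196459.767m. Market value of debt D = 217042.7m × 95.44/100 = 207145.55288m.
Total capital V = 196459.767 + 207145.55288 = 403605.31988.
Equity: weight = 196459.767/403605.31988 = 0.4868; cost = 10.99%.
Bonds outstanding: weight = 207145.55288/403605.31988 = 0.5132; after-tax cost = 5.4% × (1 − 31%) = 3.7260%.
WACC = 0.4868 × 10.9900% + 0.5132 × 3.7260% = 7.2618%.

7.26%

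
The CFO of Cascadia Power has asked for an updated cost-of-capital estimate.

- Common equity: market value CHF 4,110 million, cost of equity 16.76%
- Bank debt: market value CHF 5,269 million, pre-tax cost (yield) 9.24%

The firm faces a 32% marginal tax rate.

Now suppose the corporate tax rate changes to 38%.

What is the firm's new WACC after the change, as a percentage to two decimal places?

After the change:
Total capital V = 4110 + 5269 = 9379.
Equity: weight = 4110/9379 = 0.4382; cost = 16.76%.
Bank debt: weight = 5269/9379 = 0.5618; after-tax cost = 9.24% × (1 − 38%) = 5.7288%.
WACC = 0.4382 × 16.7600% + 0.5618 × 5.7288% = 10.5628%.

10.56%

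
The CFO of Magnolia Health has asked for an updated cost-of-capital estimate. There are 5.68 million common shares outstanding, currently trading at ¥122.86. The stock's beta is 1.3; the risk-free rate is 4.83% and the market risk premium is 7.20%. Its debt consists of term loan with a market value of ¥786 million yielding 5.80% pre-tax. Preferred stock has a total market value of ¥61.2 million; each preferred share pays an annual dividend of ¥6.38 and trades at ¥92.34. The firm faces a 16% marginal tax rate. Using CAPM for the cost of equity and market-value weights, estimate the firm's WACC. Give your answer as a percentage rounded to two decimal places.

Cost of equity via CAPM: Re = 4.83% + 1.3 × 7.2% = 14.1900%.
Cost of preferred: Rp = 6.38 / 92.34 = 6.9092%.
Market value of equity E = 122.86 × 5.68m = 697.8448m.
Total capital V = 697.8448 + 61.2 + 786 = 1545.0448.
Equity: weight = 697.8448/1545.0448 = 0.4517; cost = 14.19%.
Preferred: weight = 61.2/1545.0448 = 0.0396; cost = 6.9092%.
Term loan: weight = 786/1545.0448 = 0.5087; after-tax cost = 5.8% × (1 − 16%) = 4.8720%.
WACC = 0.4517 × 14.1900% + 0.0396 × 6.9092% + 0.5087 × 4.8720% = 9.1613%.

9.16%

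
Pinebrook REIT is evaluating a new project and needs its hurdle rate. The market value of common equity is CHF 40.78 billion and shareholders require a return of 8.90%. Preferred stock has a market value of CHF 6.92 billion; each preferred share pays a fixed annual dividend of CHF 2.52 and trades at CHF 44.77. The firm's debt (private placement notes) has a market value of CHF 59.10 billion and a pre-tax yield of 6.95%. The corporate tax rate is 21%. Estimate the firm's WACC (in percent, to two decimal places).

Cost of preferred: Rp = 2.52 / 44.77 = 5.6288%.
Total capital V = 40.78 + 6.92 + 59.1 = 106.8.
Equity: weight = 40.78/106.8 = 0.3818; cost = 8.9%.
Preferred: weight = 6.92/106.8 = 0.0648; cost = 5.6288%.
Private placement notes: weight = 59.1/106.8 = 0.5534; after-tax cost = 6.95% × (1 − 21%) = 5.4905%.
WACC = 0.3818 × 8.9000% + 0.0648 × 5.6288% + 0.5534 × 5.4905% = 6.8013%.

6.80%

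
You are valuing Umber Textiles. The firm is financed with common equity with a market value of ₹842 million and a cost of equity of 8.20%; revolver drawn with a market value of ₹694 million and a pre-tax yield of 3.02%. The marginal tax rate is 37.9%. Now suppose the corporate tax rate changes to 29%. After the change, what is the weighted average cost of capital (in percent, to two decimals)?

5.46%

After the change:
Total capital V = 842 + 694 = 1536.
Equity: weight = 842/1536 = 0.5482; cost = 8.2%.
Revolver drawn: weight = 694/1536 = 0.4518; after-tax cost = 3.02% × (1 − 29%) = 2.1442%.
WACC = 0.5482 × 8.2000% + 0.4518 × 2.1442% = 5.4639%.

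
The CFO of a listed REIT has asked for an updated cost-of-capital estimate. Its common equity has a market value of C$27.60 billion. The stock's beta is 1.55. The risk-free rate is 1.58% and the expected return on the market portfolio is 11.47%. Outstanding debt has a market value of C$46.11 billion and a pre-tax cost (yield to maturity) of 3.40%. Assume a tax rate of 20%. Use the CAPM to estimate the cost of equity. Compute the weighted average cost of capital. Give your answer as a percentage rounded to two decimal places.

Market risk premium = 11.47% − 1.58% = 9.89%.
Cost of equity via CAPM: Re = 1.58% + 1.55 × 9.89% = 16.9095%.
Total capital V = 27.6 + 46.11 = 73.71.
Equity: weight = 27.6/73.71 = 0.3744; cost = 16.9095%.
Debt: weight = 46.11/73.71 = 0.6256; after-tax cost = 3.4% × (1 − 20%) = 2.7200%.
WACC = 0.3744 × 16.9095% + 0.6256 × 2.7200% = 8.0331%.

8.03%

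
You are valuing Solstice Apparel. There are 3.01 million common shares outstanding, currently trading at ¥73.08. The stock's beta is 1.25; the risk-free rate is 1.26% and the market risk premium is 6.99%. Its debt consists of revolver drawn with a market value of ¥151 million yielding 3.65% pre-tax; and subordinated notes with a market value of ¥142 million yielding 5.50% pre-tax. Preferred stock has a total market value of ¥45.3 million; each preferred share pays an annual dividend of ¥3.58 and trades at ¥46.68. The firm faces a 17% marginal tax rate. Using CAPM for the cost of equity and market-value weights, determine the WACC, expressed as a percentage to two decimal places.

Cost of equity via CAPM: Re = 1.26% + 1.25 × 6.99% = 9.9975%.
Cost of preferred: Rp = 3.58 / 46.68 = 7.6692%.
Market value of equity E = 73.08 × 3.01m = 219.9708m.
Total capital V = 219.9708 + 45.3 + 151 + 142 = 558.2708.
Equity: weight = 219.9708/558.2708 = 0.3940; cost = 9.9975%.
Preferred: weight = 45.3/558.2708 = 0.0811; cost = 7.6692%.
Revolver drawn: weight = 151/558.2708 = 0.2705; after-tax cost = 3.65% × (1 − 17%) = 3.0295%.
Subordinated notes: weight = 142/558.2708 = 0.2544; after-tax cost = 5.5% × (1 − 17%) = 4.5650%.
WACC = 0.3940 × 9.9975% + 0.0811 × 7.6692% + 0.2705 × 3.0295% + 0.2544 × 4.5650% = 6.5421%.

6.54%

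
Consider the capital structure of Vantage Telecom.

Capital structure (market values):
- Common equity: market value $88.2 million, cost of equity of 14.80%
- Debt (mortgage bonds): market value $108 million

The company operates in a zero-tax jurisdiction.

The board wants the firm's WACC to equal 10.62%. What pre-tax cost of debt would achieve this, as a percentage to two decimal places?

7.21%

Total capital V = 88.2 + 108 = 196.2.
Equity weight = 88.2/196.2 = 0.4495.
Mortgage bonds weight = 108/196.2 = 0.5505.
Equity contribution = 0.4495 × 14.8% = 6.6532%.
Remaining for debt = 10.62% − 6.6532% = 3.9668%.
Rd × (1 − 0%) × 0.5505 = 3.9668%  ⇒  Rd = 7.2063%.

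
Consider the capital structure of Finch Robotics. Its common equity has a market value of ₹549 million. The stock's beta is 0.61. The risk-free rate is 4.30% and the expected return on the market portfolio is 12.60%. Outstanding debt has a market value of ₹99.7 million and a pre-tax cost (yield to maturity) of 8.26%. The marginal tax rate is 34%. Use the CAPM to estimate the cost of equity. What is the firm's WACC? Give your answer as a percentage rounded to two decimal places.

Market risk premium = 12.6% − 4.3% = 8.3%.
Cost of equity via CAPM: Re = 4.3% + 0.61 × 8.3% = 9.3630%.
Total capital V = 549 + 99.7 = 648.7.
Equity: weight = 549/648.7 = 0.8463; cost = 9.363%.
Debt: weight = 99.7/648.7 = 0.1537; after-tax cost = 8.26% × (1 − 34%) = 5.4516%.
WACC = 0.8463 × 9.3630% + 0.1537 × 5.4516% = 8.7618%.

8.76%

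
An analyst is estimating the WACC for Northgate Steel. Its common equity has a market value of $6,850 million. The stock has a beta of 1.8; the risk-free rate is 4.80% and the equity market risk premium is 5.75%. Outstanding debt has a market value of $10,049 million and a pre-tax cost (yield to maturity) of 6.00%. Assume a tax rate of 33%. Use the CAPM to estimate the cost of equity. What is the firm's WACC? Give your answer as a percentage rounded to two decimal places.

8.53%

Cost of equity via CAPM: Re = 4.8% + 1.8 × 5.75% = 15.1500%.
Total capital V = 6850 + 10049 = 16899.
Equity: weight = 6850/16899 = 0.4053; cost = 15.15%.
Debt: weight = 10049/16899 = 0.5947; after-tax cost = 6% × (1 − 33%) = 4.0200%.
WACC = 0.4053 × 15.1500% + 0.5947 × 4.0200% = 8.5315%.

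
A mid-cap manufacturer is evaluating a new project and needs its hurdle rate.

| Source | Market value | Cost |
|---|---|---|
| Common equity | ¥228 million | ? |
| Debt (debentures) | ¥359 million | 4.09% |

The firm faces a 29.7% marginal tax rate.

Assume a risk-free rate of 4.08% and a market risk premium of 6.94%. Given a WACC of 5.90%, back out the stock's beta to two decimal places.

0.95

Total capital V = 228 + 359 = 587.
Equity weight = 228/587 = 0.3884.
Debentures weight = 359/587 = 0.6116.
Debt contribution = 0.6116 × 4.09% × (1 − 29.7%) = 1.7585%.
Required equity contribution = 5.9% − 1.7585% = 4.1415%  ⇒  Re = 10.6626%.
CAPM: 10.6626% = 4.08% + β × 6.94%  ⇒  β = 0.9485.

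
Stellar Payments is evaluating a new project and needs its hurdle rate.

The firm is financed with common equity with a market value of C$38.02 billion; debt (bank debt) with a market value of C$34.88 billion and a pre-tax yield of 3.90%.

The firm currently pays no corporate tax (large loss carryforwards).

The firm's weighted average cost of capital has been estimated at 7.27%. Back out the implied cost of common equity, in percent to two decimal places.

10.36%

Total capital V = 38.02 + 34.88 = 72.9.
Equity weight = 38.02/72.9 = 0.5215.
Bank debt weight = 34.88/72.9 = 0.4785.
Debt contribution = 0.4785 × 3.9% × (1 − 0%) = 1.8660%.
Required equity contribution = 7.27% − 1.8660% = 5.4040%.
Re = 5.4040% / 0.5215 = 10.3617%.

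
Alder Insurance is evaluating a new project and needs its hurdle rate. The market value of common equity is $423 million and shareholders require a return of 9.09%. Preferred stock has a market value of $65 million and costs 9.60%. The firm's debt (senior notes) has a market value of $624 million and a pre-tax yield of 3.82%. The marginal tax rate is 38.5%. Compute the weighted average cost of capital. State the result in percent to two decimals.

Total capital V = 423 + 65 + 624 = 1112.
Equity: weight = 423/1112 = 0.3804; cost = 9.09%.
Preferred: weight = 65/1112 = 0.0585; cost = 9.6%.
Senior notes: weight = 624/1112 = 0.5612; after-tax cost = 3.82% × (1 − 38.5%) = 2.3493%.
WACC = 0.3804 × 9.0900% + 0.0585 × 9.6000% + 0.5612 × 2.3493% = 5.3373%.

5.34%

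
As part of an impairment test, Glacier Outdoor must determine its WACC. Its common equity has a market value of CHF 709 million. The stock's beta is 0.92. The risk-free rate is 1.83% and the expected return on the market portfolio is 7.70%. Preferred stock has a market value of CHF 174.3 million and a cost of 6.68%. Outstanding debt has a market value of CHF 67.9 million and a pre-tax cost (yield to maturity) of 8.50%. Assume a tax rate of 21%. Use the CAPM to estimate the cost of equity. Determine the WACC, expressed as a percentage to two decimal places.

Market risk premium = 7.7% − 1.83% = 5.87%.
Cost of equity via CAPM: Re = 1.83% + 0.92 × 5.87% = 7.2304%.
Total capital V = 709 + 174.3 + 67.9 = 951.2.
Equity: weight = 709/951.2 = 0.7454; cost = 7.2304%.
Preferred: weight = 174.3/951.2 = 0.1832; cost = 6.68%.
Debt: weight = 67.9/951.2 = 0.0714; after-tax cost = 8.5% × (1 − 21%) = 6.7150%.
WACC = 0.7454 × 7.2304% + 0.1832 × 6.6800% + 0.0714 × 6.7150% = 7.0928%.

7.09%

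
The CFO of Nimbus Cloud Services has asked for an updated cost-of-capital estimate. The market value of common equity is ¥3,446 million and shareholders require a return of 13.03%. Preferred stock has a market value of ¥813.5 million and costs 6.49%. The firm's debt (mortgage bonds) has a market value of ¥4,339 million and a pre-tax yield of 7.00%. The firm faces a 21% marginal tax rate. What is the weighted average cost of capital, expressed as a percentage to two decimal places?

Total capital V = 3446 + 813.5 + 4339 = 8598.5.
Equity: weight = 3446/8598.5 = 0.4008; cost = 13.03%.
Preferred: weight = 813.5/8598.5 = 0.0946; cost = 6.49%.
Mortgage bonds: weight = 4339/8598.5 = 0.5046; after-tax cost = 7% × (1 − 21%) = 5.5300%.
WACC = 0.4008 × 13.0300% + 0.0946 × 6.4900% + 0.5046 × 5.5300% = 8.6266%.

8.63%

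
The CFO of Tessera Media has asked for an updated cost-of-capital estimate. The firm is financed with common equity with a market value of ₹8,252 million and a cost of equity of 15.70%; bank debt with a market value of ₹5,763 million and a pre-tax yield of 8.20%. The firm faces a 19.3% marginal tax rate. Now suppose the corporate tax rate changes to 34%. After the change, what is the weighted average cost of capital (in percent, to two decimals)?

11.47%

After the change:
Total capital V = 8252 + 5763 = 14015.
Equity: weight = 8252/14015 = 0.5888; cost = 15.7%.
Bank debt: weight = 5763/14015 = 0.4112; after-tax cost = 8.2% × (1 − 34%) = 5.4120%.
WACC = 0.5888 × 15.7000% + 0.4112 × 5.4120% = 11.4696%.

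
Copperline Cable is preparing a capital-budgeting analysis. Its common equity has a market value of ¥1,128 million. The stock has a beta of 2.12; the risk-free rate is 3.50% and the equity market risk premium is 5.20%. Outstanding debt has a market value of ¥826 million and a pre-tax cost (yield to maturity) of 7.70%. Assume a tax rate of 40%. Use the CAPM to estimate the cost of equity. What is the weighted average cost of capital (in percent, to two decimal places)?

Cost of equity via CAPM: Re = 3.5% + 2.12 × 5.2% = 14.5240%.
Total capital V = 1128 + 826 = 1954.
Equity: weight = 1128/1954 = 0.5773; cost = 14.524%.
Debt: weight = 826/1954 = 0.4227; after-tax cost = 7.7% × (1 − 40%) = 4.6200%.
WACC = 0.5773 × 14.5240% + 0.4227 × 4.6200% = 10.3374%.

10.34%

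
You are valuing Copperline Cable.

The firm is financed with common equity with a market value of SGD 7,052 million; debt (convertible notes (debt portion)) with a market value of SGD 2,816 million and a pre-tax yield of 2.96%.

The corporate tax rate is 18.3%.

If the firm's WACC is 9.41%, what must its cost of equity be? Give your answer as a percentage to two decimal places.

12.20%

Total capital V = 7052 + 2816 = 9868.
Equity weight = 7052/9868 = 0.7146.
Convertible notes (debt portion) weight = 2816/9868 = 0.2854.
Debt contribution = 0.2854 × 2.96% × (1 − 18.3%) = 0.6901%.
Required equity contribution = 9.41% − 0.6901% = 8.7199%.
Re = 8.7199% / 0.7146 = 12.2019%.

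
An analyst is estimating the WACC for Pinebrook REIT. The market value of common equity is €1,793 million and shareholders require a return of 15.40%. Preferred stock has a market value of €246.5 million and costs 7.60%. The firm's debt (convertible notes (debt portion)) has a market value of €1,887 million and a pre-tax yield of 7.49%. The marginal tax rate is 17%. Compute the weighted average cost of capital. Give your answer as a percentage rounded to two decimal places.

10.50%

Total capital V = 1793 + 246.5 + 1887 = 3926.5.
Equity: weight = 1793/3926.5 = 0.4566; cost = 15.4%.
Preferred: weight = 246.5/3926.5 = 0.0628; cost = 7.6%.
Convertible notes (debt portion): weight = 1887/3926.5 = 0.4806; after-tax cost = 7.49% × (1 − 17%) = 6.2167%.
WACC = 0.4566 × 15.4000% + 0.0628 × 7.6000% + 0.4806 × 6.2167% = 10.4970%.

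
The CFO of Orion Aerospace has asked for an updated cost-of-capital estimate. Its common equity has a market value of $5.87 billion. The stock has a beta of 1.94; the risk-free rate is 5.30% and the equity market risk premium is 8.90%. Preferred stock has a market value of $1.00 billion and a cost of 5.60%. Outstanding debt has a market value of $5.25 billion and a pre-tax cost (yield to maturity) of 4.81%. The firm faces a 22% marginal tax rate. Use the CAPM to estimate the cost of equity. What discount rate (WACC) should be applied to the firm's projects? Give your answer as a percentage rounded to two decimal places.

13.02%

Cost of equity via CAPM: Re = 5.3% + 1.94 × 8.9% = 22.5660%.
Total capital V = 5.87 + 1 + 5.25 = 12.12.
Equity: weight = 5.87/12.12 = 0.4843; cost = 22.566%.
Preferred: weight = 1/12.12 = 0.0825; cost = 5.6%.
Debt: weight = 5.25/12.12 = 0.4332; after-tax cost = 4.81% × (1 − 22%) = 3.7518%.
WACC = 0.4843 × 22.5660% + 0.0825 × 5.6000% + 0.4332 × 3.7518% = 13.0164%.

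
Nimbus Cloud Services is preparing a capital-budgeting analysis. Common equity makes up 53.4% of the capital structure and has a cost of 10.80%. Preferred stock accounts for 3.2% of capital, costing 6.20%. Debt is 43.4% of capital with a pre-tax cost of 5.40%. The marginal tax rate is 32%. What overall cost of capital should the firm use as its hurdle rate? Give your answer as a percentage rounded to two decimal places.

After-tax cost of debt = 5.4% × (1 − 32%) = 3.6720%.
WACC = 0.534 × 10.8000% + 0.032 × 6.2000% + 0.434 × 3.6720% = 7.5592%.

7.56%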